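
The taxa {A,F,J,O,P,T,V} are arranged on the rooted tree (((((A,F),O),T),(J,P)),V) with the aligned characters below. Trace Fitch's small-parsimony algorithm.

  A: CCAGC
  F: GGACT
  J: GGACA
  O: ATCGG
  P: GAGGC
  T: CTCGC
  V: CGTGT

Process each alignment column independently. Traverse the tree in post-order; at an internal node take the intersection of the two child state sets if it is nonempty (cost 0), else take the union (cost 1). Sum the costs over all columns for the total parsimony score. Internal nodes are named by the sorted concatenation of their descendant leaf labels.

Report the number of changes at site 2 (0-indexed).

4

[col 0] AF: children A:{C}, F:{G} ∪→ {C,G}; cost 1
[col 0] AFO: children AF:{C,G}, O:{A} ∪→ {A,C,G}; cost 1
[col 0] AFOT: children AFO:{A,C,G}, T:{C} ∩→ {C}; cost 0
[col 0] JP: children J:{G}, P:{G} ∩→ {G}; cost 0
[col 0] AFJOPT: children AFOT:{C}, JP:{G} ∪→ {C,G}; cost 1
[col 0] AFJOPTV: children AFJOPT:{C,G}, V:{C} ∩→ {C}; cost 0
[col 1] AF: children A:{C}, F:{G} ∪→ {C,G}; cost 1
[col 1] AFO: children AF:{C,G}, O:{T} ∪→ {C,G,T}; cost 1
[col 1] AFOT: children AFO:{C,G,T}, T:{T} ∩→ {T}; cost 0
[col 1] JP: children J:{G}, P:{A} ∪→ {A,G}; cost 1
[col 1] AFJOPT: children AFOT:{T}, JP:{A,G} ∪→ {A,G,T}; cost 1
[col 1] AFJOPTV: children AFJOPT:{A,G,T}, V:{G} ∩→ {G}; cost 0
[col 2] AF: children A:{A}, F:{A} ∩→ {A}; cost 0
[col 2] AFO: children AF:{A}, O:{C} ∪→ {A,C}; cost 1
[col 2] AFOT: children AFO:{A,C}, T:{C} ∩→ {C}; cost 0
[col 2] JP: children J:{A}, P:{G} ∪→ {A,G}; cost 1
[col 2] AFJOPT: children AFOT:{C}, JP:{A,G} ∪→ {A,C,G}; cost 1
[col 2] AFJOPTV: children AFJOPT:{A,C,G}, V:{T} ∪→ {A,C,G,T}; cost 1
[col 3] AF: children A:{G}, F:{C} ∪→ {C,G}; cost 1
[col 3] AFO: children AF:{C,G}, O:{G} ∩→ {G}; cost 0
[col 3] AFOT: children AFO:{G}, T:{G} ∩→ {G}; cost 0
[col 3] JP: children J:{C}, P:{G} ∪→ {C,G}; cost 1
[col 3] AFJOPT: children AFOT:{G}, JP:{C,G} ∩→ {G}; cost 0
[col 3] AFJOPTV: children AFJOPT:{G}, V:{G} ∩→ {G}; cost 0
[col 4] AF: children A:{C}, F:{T} ∪→ {C,T}; cost 1
[col 4] AFO: children AF:{C,T}, O:{G} ∪→ {C,G,T}; cost 1
[col 4] AFOT: children AFO:{C,G,T}, T:{C} ∩→ {C}; cost 0
[col 4] JP: children J:{A}, P:{C} ∪→ {A,C}; cost 1
[col 4] AFJOPT: children AFOT:{C}, JP:{A,C} ∩→ {C}; cost 0
[col 4] AFJOPTV: children AFJOPT:{C}, V:{T} ∪→ {C,T}; cost 1
per-site changes: [3, 4, 4, 2, 4]; total = 17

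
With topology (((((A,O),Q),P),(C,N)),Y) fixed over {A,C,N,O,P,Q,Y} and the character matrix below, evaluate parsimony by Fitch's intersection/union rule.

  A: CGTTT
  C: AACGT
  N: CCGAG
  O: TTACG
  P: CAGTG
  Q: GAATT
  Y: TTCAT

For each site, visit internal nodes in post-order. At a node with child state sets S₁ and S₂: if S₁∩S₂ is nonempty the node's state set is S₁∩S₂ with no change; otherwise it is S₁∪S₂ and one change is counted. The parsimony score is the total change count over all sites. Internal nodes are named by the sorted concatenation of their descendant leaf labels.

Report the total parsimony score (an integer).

18

site 0, node AO: A={C} ∪ O={T} → {C,T} (+1)
site 0, node AOQ: AO={C,T} ∪ Q={G} → {C,G,T} (+1)
site 0, node AOPQ: AOQ={C,G,T} ∩ P={C} → {C} (+0)
site 0, node CN: C={A} ∪ N={C} → {A,C} (+1)
site 0, node ACNOPQ: AOPQ={C} ∩ CN={A,C} → {C} (+0)
site 0, node ACNOPQY: ACNOPQ={C} ∪ Y={T} → {C,T} (+1)
site 1, node AO: A={G} ∪ O={T} → {G,T} (+1)
site 1, node AOQ: AO={G,T} ∪ Q={A} → {A,G,T} (+1)
site 1, node AOPQ: AOQ={A,G,T} ∩ P={A} → {A} (+0)
site 1, node CN: C={A} ∪ N={C} → {A,C} (+1)
site 1, node ACNOPQ: AOPQ={A} ∩ CN={A,C} → {A} (+0)
site 1, node ACNOPQY: ACNOPQ={A} ∪ Y={T} → {A,T} (+1)
site 2, node AO: A={T} ∪ O={A} → {A,T} (+1)
site 2, node AOQ: AO={A,T} ∩ Q={A} → {A} (+0)
site 2, node AOPQ: AOQ={A} ∪ P={G} → {A,G} (+1)
site 2, node CN: C={C} ∪ N={G} → {C,G} (+1)
site 2, node ACNOPQ: AOPQ={A,G} ∩ CN={C,G} → {G} (+0)
site 2, node ACNOPQY: ACNOPQ={G} ∪ Y={C} → {C,G} (+1)
site 3, node AO: A={T} ∪ O={C} → {C,T} (+1)
site 3, node AOQ: AO={C,T} ∩ Q={T} → {T} (+0)
site 3, node AOPQ: AOQ={T} ∩ P={T} → {T} (+0)
site 3, node CN: C={G} ∪ N={A} → {A,G} (+1)
site 3, node ACNOPQ: AOPQ={T} ∪ CN={A,G} → {A,G,T} (+1)
site 3, node ACNOPQY: ACNOPQ={A,G,T} ∩ Y={A} → {A} (+0)
site 4, node AO: A={T} ∪ O={G} → {G,T} (+1)
site 4, node AOQ: AO={G,T} ∩ Q={T} → {T} (+0)
site 4, node AOPQ: AOQ={T} ∪ P={G} → {G,T} (+1)
site 4, node CN: C={T} ∪ N={G} → {G,T} (+1)
site 4, node ACNOPQ: AOPQ={G,T} ∩ CN={G,T} → {G,T} (+0)
site 4, node ACNOPQY: ACNOPQ={G,T} ∩ Y={T} → {T} (+0)
per-site changes: [4, 4, 4, 3, 3]; total = 18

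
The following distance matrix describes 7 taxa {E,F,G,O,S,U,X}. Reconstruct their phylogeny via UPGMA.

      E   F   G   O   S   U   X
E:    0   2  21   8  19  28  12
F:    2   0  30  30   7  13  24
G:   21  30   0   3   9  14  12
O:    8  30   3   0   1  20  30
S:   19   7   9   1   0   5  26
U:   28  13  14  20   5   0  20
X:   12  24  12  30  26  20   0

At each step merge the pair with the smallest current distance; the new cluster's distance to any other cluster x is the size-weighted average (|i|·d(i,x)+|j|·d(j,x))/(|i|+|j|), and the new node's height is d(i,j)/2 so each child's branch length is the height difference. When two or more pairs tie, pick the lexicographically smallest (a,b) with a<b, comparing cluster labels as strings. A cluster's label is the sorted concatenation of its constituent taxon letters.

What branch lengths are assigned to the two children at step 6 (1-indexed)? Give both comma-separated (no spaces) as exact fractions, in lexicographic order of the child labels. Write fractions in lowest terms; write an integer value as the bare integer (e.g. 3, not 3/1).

7/6,11/3

step 1: merge (O,S) at d=1; branch lengths O→1/2, S→1/2; new cluster OS
  updated: d(E,OS)=27/2, d(F,OS)=37/2, d(G,OS)=6, d(OS,U)=25/2, d(OS,X)=28
step 2: merge (E,F) at d=2; branch lengths E→1, F→1; new cluster EF
  updated: d(EF,G)=51/2, d(EF,OS)=16, d(EF,U)=41/2, d(EF,X)=18
step 3: merge (G,OS) at d=6; branch lengths G→3, OS→5/2; new cluster GOS
  updated: d(EF,GOS)=115/6, d(GOS,U)=13, d(GOS,X)=68/3
step 4: merge (GOS,U) at d=13; branch lengths GOS→7/2, U→13/2; new cluster GOSU
  updated: d(EF,GOSU)=39/2, d(GOSU,X)=22
step 5: merge (EF,X) at d=18; branch lengths EF→8, X→9; new cluster EFX
  updated: d(EFX,GOSU)=61/3
step 6: merge (EFX,GOSU) at d=61/3; branch lengths EFX→7/6, GOSU→11/3; new cluster EFGOSUX
final tree: (((E:1,F:1):8,X:9):7/6,((G:3,(O:1/2,S:1/2):5/2):7/2,U:13/2):11/3)
total length: 121/3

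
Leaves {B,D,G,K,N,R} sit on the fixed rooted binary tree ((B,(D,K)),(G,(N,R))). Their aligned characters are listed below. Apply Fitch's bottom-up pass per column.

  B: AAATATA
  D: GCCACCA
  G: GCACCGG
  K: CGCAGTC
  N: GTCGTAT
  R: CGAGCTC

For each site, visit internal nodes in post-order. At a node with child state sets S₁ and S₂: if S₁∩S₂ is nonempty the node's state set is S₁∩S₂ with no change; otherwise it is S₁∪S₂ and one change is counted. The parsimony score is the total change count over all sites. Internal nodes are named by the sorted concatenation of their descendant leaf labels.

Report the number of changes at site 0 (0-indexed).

3

site 0, node DK: D={G} ∪ K={C} → {C,G} (+1)
site 0, node BDK: B={A} ∪ DK={C,G} → {A,C,G} (+1)
site 0, node NR: N={G} ∪ R={C} → {C,G} (+1)
site 0, node GNR: G={G} ∩ NR={C,G} → {G} (+0)
site 0, node BDGKNR: BDK={A,C,G} ∩ GNR={G} → {G} (+0)
site 1, node DK: D={C} ∪ K={G} → {C,G} (+1)
site 1, node BDK: B={A} ∪ DK={C,G} → {A,C,G} (+1)
site 1, node NR: N={T} ∪ R={G} → {G,T} (+1)
site 1, node GNR: G={C} ∪ NR={G,T} → {C,G,T} (+1)
site 1, node BDGKNR: BDK={A,C,G} ∩ GNR={C,G,T} → {C,G} (+0)
site 2, node DK: D={C} ∩ K={C} → {C} (+0)
site 2, node BDK: B={A} ∪ DK={C} → {A,C} (+1)
site 2, node NR: N={C} ∪ R={A} → {A,C} (+1)
site 2, node GNR: G={A} ∩ NR={A,C} → {A} (+0)
site 2, node BDGKNR: BDK={A,C} ∩ GNR={A} → {A} (+0)
site 3, node DK: D={A} ∩ K={A} → {A} (+0)
site 3, node BDK: B={T} ∪ DK={A} → {A,T} (+1)
site 3, node NR: N={G} ∩ R={G} → {G} (+0)
site 3, node GNR: G={C} ∪ NR={G} → {C,G} (+1)
site 3, node BDGKNR: BDK={A,T} ∪ GNR={C,G} → {A,C,G,T} (+1)
site 4, node DK: D={C} ∪ K={G} → {C,G} (+1)
site 4, node BDK: B={A} ∪ DK={C,G} → {A,C,G} (+1)
site 4, node NR: N={T} ∪ R={C} → {C,T} (+1)
site 4, node GNR: G={C} ∩ NR={C,T} → {C} (+0)
site 4, node BDGKNR: BDK={A,C,G} ∩ GNR={C} → {C} (+0)
site 5, node DK: D={C} ∪ K={T} → {C,T} (+1)
site 5, node BDK: B={T} ∩ DK={C,T} → {T} (+0)
site 5, node NR: N={A} ∪ R={T} → {A,T} (+1)
site 5, node GNR: G={G} ∪ NR={A,T} → {A,G,T} (+1)
site 5, node BDGKNR: BDK={T} ∩ GNR={A,G,T} → {T} (+0)
site 6, node DK: D={A} ∪ K={C} → {A,C} (+1)
site 6, node BDK: B={A} ∩ DK={A,C} → {A} (+0)
site 6, node NR: N={T} ∪ R={C} → {C,T} (+1)
site 6, node GNR: G={G} ∪ NR={C,T} → {C,G,T} (+1)
site 6, node BDGKNR: BDK={A} ∪ GNR={C,G,T} → {A,C,G,T} (+1)
per-site changes: [3, 4, 2, 3, 3, 3, 4]; total = 22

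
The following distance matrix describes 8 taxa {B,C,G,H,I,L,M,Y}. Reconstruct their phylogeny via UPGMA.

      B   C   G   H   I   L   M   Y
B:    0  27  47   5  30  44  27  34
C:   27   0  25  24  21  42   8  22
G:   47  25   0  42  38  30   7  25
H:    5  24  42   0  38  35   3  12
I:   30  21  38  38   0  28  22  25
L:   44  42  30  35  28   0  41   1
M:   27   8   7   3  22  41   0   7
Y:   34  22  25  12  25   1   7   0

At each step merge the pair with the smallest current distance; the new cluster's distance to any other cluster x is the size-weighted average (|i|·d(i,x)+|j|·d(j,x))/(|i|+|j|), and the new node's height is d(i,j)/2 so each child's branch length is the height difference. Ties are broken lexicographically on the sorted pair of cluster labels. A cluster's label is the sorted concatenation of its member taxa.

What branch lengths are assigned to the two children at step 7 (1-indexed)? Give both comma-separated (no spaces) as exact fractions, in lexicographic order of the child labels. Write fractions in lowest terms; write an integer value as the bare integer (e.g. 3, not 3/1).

11/14,107/7

1. join L+Y (d=1) ⇒ LY; edges |L|=1/2, |Y|=1/2
  updated: d(B,LY)=39, d(C,LY)=32, d(G,LY)=55/2, d(H,LY)=47/2, d(I,LY)=53/2, d(LY,M)=24
2. join H+M (d=3) ⇒ HM; edges |H|=3/2, |M|=3/2
  updated: d(B,HM)=16, d(C,HM)=16, d(G,HM)=49/2, d(HM,I)=30, d(HM,LY)=95/4
3. join B+HM (d=16) ⇒ BHM; edges |B|=8, |HM|=13/2
  updated: d(BHM,C)=59/3, d(BHM,G)=32, d(BHM,I)=30, d(BHM,LY)=173/6
4. join BHM+C (d=59/3) ⇒ BCHM; edges |BHM|=11/6, |C|=59/6
  updated: d(BCHM,G)=121/4, d(BCHM,I)=111/4, d(BCHM,LY)=237/8
5. join I+LY (d=53/2) ⇒ ILY; edges |I|=53/4, |LY|=51/4
  updated: d(BCHM,ILY)=29, d(G,ILY)=31
6. join BCHM+ILY (d=29) ⇒ BCHILMY; edges |BCHM|=14/3, |ILY|=5/4
  updated: d(BCHILMY,G)=214/7
7. join BCHILMY+G (d=214/7) ⇒ BCGHILMY; edges |BCHILMY|=11/14, |G|=107/7
final tree: ((((B:8,(H:3/2,M:3/2):13/2):11/6,C:59/6):14/3,(I:53/4,(L:1/2,Y:1/2):51/4):5/4):11/14,G:107/7)
total length: 6565/84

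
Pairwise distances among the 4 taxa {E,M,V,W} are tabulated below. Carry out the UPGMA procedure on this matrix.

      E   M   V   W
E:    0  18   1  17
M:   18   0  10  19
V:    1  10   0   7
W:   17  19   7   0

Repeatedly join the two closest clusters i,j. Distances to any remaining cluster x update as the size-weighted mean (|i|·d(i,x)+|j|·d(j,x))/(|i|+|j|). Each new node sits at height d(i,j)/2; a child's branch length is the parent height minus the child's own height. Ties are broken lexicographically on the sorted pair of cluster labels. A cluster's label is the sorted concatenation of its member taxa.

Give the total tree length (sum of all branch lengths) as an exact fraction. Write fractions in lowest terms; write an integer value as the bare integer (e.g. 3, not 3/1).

133/6

iteration 1: select E,V (d=1); attach at lengths (1/2, 1/2); label the merged cluster EV
  updated: d(EV,M)=14, d(EV,W)=12
iteration 2: select EV,W (d=12); attach at lengths (11/2, 6); label the merged cluster EVW
  updated: d(EVW,M)=47/3
iteration 3: select EVW,M (d=47/3); attach at lengths (11/6, 47/6); label the merged cluster EMVW
final tree: (((E:1/2,V:1/2):11/2,W:6):11/6,M:47/6)
total length: 133/6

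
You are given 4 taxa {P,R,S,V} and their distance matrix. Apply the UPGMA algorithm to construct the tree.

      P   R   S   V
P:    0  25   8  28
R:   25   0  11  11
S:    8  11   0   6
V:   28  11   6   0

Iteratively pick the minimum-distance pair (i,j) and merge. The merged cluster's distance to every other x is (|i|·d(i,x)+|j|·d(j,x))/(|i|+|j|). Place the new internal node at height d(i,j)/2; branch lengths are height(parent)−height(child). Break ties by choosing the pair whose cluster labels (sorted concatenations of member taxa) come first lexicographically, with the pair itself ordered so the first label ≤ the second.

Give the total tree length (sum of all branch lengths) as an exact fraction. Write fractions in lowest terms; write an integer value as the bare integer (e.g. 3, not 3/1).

173/6

1. join S+V (d=6) ⇒ SV; edges |S|=3, |V|=3
  updated: d(P,SV)=18, d(R,SV)=11
2. join R+SV (d=11) ⇒ RSV; edges |R|=11/2, |SV|=5/2
  updated: d(P,RSV)=61/3
3. join P+RSV (d=61/3) ⇒ PRSV; edges |P|=61/6, |RSV|=14/3
final tree: (P:61/6,(R:11/2,(S:3,V:3):5/2):14/3)
total length: 173/6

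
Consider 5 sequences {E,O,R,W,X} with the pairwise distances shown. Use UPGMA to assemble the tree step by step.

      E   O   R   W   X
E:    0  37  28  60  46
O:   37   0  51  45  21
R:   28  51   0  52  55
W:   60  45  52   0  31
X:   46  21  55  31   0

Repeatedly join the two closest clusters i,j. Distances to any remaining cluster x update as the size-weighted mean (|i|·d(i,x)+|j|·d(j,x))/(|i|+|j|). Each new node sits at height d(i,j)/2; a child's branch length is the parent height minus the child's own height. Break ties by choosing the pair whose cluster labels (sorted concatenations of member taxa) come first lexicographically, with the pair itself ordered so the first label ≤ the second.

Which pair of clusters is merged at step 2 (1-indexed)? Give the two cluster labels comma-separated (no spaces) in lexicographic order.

1. join O+X (d=21) ⇒ OX; edges |O|=21/2, |X|=21/2
  updated: d(E,OX)=83/2, d(OX,R)=53, d(OX,W)=38
2. join E+R (d=28) ⇒ ER; edges |E|=14, |R|=14
  updated: d(ER,OX)=189/4, d(ER,W)=56
3. join OX+W (d=38) ⇒ OWX; edges |OX|=17/2, |W|=19
  updated: d(ER,OWX)=301/6
4. join ER+OWX (d=301/6) ⇒ EORWX; edges |ER|=133/12, |OWX|=73/12
final tree: ((E:14,R:14):133/12,((O:21/2,X:21/2):17/2,W:19):73/12)
total length: 281/3

E,R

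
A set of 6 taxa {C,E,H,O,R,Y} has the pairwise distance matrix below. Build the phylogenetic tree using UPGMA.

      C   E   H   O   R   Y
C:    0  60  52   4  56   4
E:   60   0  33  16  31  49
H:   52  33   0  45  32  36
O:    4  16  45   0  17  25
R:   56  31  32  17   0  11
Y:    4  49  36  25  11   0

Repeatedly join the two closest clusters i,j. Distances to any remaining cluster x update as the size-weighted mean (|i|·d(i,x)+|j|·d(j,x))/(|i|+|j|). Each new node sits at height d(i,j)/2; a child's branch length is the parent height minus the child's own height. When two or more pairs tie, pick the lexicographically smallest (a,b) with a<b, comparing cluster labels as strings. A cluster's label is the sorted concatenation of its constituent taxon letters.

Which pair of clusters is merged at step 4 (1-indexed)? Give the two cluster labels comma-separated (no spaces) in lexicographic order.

E,H

step 1: merge (C,O) at d=4; branch lengths C→2, O→2; new cluster CO
  updated: d(CO,E)=38, d(CO,H)=97/2, d(CO,R)=73/2, d(CO,Y)=29/2
step 2: merge (R,Y) at d=11; branch lengths R→11/2, Y→11/2; new cluster RY
  updated: d(CO,RY)=51/2, d(E,RY)=40, d(H,RY)=34
step 3: merge (CO,RY) at d=51/2; branch lengths CO→43/4, RY→29/4; new cluster CORY
  updated: d(CORY,E)=39, d(CORY,H)=165/4
step 4: merge (E,H) at d=33; branch lengths E→33/2, H→33/2; new cluster EH
  updated: d(CORY,EH)=321/8
step 5: merge (CORY,EH) at d=321/8; branch lengths CORY→117/16, EH→57/16; new cluster CEHORY
final tree: (((C:2,O:2):43/4,(R:11/2,Y:11/2):29/4):117/16,(E:33/2,H:33/2):57/16)
total length: 615/8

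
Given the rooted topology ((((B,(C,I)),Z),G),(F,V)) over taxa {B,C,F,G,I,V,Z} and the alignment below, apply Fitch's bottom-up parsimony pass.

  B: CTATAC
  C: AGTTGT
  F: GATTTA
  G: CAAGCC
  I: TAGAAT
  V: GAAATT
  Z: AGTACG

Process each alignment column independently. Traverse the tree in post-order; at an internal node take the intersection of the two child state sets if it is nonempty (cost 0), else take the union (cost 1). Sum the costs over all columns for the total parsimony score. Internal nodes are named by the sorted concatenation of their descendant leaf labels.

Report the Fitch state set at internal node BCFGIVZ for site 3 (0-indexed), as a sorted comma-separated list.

[col 0] CI: children C:{A}, I:{T} ∪→ {A,T}; cost 1
[col 0] BCI: children B:{C}, CI:{A,T} ∪→ {A,C,T}; cost 1
[col 0] BCIZ: children BCI:{A,C,T}, Z:{A} ∩→ {A}; cost 0
[col 0] BCGIZ: children BCIZ:{A}, G:{C} ∪→ {A,C}; cost 1
[col 0] FV: children F:{G}, V:{G} ∩→ {G}; cost 0
[col 0] BCFGIVZ: children BCGIZ:{A,C}, FV:{G} ∪→ {A,C,G}; cost 1
[col 1] CI: children C:{G}, I:{A} ∪→ {A,G}; cost 1
[col 1] BCI: children B:{T}, CI:{A,G} ∪→ {A,G,T}; cost 1
[col 1] BCIZ: children BCI:{A,G,T}, Z:{G} ∩→ {G}; cost 0
[col 1] BCGIZ: children BCIZ:{G}, G:{A} ∪→ {A,G}; cost 1
[col 1] FV: children F:{A}, V:{A} ∩→ {A}; cost 0
[col 1] BCFGIVZ: children BCGIZ:{A,G}, FV:{A} ∩→ {A}; cost 0
[col 2] CI: children C:{T}, I:{G} ∪→ {G,T}; cost 1
[col 2] BCI: children B:{A}, CI:{G,T} ∪→ {A,G,T}; cost 1
[col 2] BCIZ: children BCI:{A,G,T}, Z:{T} ∩→ {T}; cost 0
[col 2] BCGIZ: children BCIZ:{T}, G:{A} ∪→ {A,T}; cost 1
[col 2] FV: children F:{T}, V:{A} ∪→ {A,T}; cost 1
[col 2] BCFGIVZ: children BCGIZ:{A,T}, FV:{A,T} ∩→ {A,T}; cost 0
[col 3] CI: children C:{T}, I:{A} ∪→ {A,T}; cost 1
[col 3] BCI: children B:{T}, CI:{A,T} ∩→ {T}; cost 0
[col 3] BCIZ: children BCI:{T}, Z:{A} ∪→ {A,T}; cost 1
[col 3] BCGIZ: children BCIZ:{A,T}, G:{G} ∪→ {A,G,T}; cost 1
[col 3] FV: children F:{T}, V:{A} ∪→ {A,T}; cost 1
[col 3] BCFGIVZ: children BCGIZ:{A,G,T}, FV:{A,T} ∩→ {A,T}; cost 0
[col 4] CI: children C:{G}, I:{A} ∪→ {A,G}; cost 1
[col 4] BCI: children B:{A}, CI:{A,G} ∩→ {A}; cost 0
[col 4] BCIZ: children BCI:{A}, Z:{C} ∪→ {A,C}; cost 1
[col 4] BCGIZ: children BCIZ:{A,C}, G:{C} ∩→ {C}; cost 0
[col 4] FV: children F:{T}, V:{T} ∩→ {T}; cost 0
[col 4] BCFGIVZ: children BCGIZ:{C}, FV:{T} ∪→ {C,T}; cost 1
[col 5] CI: children C:{T}, I:{T} ∩→ {T}; cost 0
[col 5] BCI: children B:{C}, CI:{T} ∪→ {C,T}; cost 1
[col 5] BCIZ: children BCI:{C,T}, Z:{G} ∪→ {C,G,T}; cost 1
[col 5] BCGIZ: children BCIZ:{C,G,T}, G:{C} ∩→ {C}; cost 0
[col 5] FV: children F:{A}, V:{T} ∪→ {A,T}; cost 1
[col 5] BCFGIVZ: children BCGIZ:{C}, FV:{A,T} ∪→ {A,C,T}; cost 1
per-site changes: [4, 3, 4, 4, 3, 4]; total = 22

A,T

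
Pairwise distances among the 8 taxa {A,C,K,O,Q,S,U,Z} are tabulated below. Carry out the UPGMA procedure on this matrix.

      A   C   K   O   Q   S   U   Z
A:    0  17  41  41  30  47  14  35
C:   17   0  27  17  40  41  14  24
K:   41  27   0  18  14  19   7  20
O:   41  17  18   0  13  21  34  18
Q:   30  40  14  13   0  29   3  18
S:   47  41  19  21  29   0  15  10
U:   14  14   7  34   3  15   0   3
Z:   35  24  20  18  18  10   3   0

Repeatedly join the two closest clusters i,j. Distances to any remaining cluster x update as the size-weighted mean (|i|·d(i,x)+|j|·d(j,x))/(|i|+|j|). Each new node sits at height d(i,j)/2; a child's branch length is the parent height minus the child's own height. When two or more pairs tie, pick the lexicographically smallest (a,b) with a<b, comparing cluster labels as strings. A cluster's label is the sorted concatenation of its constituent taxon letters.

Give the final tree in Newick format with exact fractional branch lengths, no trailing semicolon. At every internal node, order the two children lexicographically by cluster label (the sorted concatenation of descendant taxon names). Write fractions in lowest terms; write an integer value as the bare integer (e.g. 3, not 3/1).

((A:17/2,C:17/2):167/24,(((K:21/4,(Q:3/2,U:3/2):15/4):41/12,(S:5,Z:5):11/3):26/15,O:52/5):607/120)

iteration 1: select Q,U (d=3); attach at lengths (3/2, 3/2); label the merged cluster QU
  updated: d(A,QU)=22, d(C,QU)=27, d(K,QU)=21/2, d(O,QU)=47/2, d(QU,S)=22, d(QU,Z)=21/2
iteration 2: select S,Z (d=10); attach at lengths (5, 5); label the merged cluster SZ
  updated: d(A,SZ)=41, d(C,SZ)=65/2, d(K,SZ)=39/2, d(O,SZ)=39/2, d(QU,SZ)=65/4
iteration 3: select K,QU (d=21/2); attach at lengths (21/4, 15/4); label the merged cluster KQU
  updated: d(A,KQU)=85/3, d(C,KQU)=27, d(KQU,O)=65/3, d(KQU,SZ)=52/3
iteration 4: select A,C (d=17); attach at lengths (17/2, 17/2); label the merged cluster AC
  updated: d(AC,KQU)=83/3, d(AC,O)=29, d(AC,SZ)=147/4
iteration 5: select KQU,SZ (d=52/3); attach at lengths (41/12, 11/3); label the merged cluster KQSUZ
  updated: d(AC,KQSUZ)=313/10, d(KQSUZ,O)=104/5
iteration 6: select KQSUZ,O (d=104/5); attach at lengths (26/15, 52/5); label the merged cluster KOQSUZ
  updated: d(AC,KOQSUZ)=371/12
iteration 7: select AC,KOQSUZ (d=371/12); attach at lengths (167/24, 607/120); label the merged cluster ACKOQSUZ
final tree: ((A:17/2,C:17/2):167/24,(((K:21/4,(Q:3/2,U:3/2):15/4):41/12,(S:5,Z:5):11/3):26/15,O:52/5):607/120)
total length: 2107/30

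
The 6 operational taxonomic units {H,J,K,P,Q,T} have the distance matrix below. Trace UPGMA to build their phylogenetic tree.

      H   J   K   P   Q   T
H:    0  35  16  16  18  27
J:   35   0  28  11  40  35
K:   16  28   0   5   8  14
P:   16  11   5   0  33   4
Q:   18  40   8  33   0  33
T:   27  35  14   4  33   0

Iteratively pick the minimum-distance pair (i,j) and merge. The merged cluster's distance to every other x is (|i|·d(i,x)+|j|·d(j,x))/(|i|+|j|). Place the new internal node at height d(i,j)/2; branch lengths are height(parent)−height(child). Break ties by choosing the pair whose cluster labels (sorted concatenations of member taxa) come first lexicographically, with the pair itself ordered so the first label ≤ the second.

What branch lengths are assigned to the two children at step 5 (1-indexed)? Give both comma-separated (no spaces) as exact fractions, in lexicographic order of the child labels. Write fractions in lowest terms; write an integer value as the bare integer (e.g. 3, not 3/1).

1. join P+T (d=4) ⇒ PT; edges |P|=2, |T|=2
  updated: d(H,PT)=43/2, d(J,PT)=23, d(K,PT)=19/2, d(PT,Q)=33
2. join K+Q (d=8) ⇒ KQ; edges |K|=4, |Q|=4
  updated: d(H,KQ)=17, d(J,KQ)=34, d(KQ,PT)=85/4
3. join H+KQ (d=17) ⇒ HKQ; edges |H|=17/2, |KQ|=9/2
  updated: d(HKQ,J)=103/3, d(HKQ,PT)=64/3
4. join HKQ+PT (d=64/3) ⇒ HKPQT; edges |HKQ|=13/6, |PT|=26/3
  updated: d(HKPQT,J)=149/5
5. join HKPQT+J (d=149/5) ⇒ HJKPQT; edges |HKPQT|=127/30, |J|=149/10
final tree: (((H:17/2,(K:4,Q:4):9/2):13/6,(P:2,T:2):26/3):127/30,J:149/10)
total length: 1649/30

127/30,149/10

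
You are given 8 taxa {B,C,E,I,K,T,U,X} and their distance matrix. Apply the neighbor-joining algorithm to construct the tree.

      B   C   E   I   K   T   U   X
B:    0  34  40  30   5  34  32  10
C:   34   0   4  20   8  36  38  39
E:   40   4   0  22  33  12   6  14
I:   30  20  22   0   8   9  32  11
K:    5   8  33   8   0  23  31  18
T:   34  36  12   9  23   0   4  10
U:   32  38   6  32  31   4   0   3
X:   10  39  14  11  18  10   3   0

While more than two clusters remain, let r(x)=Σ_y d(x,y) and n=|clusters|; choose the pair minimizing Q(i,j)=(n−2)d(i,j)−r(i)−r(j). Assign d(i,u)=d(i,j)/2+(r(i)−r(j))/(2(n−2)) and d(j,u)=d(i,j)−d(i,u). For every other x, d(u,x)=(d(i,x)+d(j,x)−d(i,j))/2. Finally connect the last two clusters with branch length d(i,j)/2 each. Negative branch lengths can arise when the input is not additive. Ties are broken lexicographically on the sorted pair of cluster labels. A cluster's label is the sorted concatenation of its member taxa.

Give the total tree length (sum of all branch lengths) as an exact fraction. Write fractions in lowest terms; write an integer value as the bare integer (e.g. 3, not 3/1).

853/16

step 1: merge (C,E) at d=4, Q=-286; branch lengths C→6, E→-2; new cluster CE
  updated: d(B,CE)=35, d(CE,I)=19, d(CE,K)=37/2, d(CE,T)=22, d(CE,U)=20, d(CE,X)=49/2
step 2: merge (B,K) at d=5, Q=-449/2; branch lengths B→27/4, K→-7/4; new cluster BK
  updated: d(BK,CE)=97/4, d(BK,I)=33/2, d(BK,T)=26, d(BK,U)=29, d(BK,X)=23/2
step 3: merge (T,U) at d=4, Q=-143; branch lengths T→-1/8, U→33/8; new cluster TU
  updated: d(BK,TU)=51/2, d(CE,TU)=19, d(I,TU)=37/2, d(TU,X)=9/2
step 4: merge (TU,X) at d=9/2, Q=-211/2; branch lengths TU→59/12, X→-5/12; new cluster TUX
  updated: d(BK,TUX)=65/4, d(CE,TUX)=39/2, d(I,TUX)=25/2
step 5: merge (BK,TUX) at d=65/4, Q=-291/4; branch lengths BK→165/16, TUX→95/16; new cluster BKTUX
  updated: d(BKTUX,CE)=55/4, d(BKTUX,I)=51/8
step 6: merge (BKTUX,CE) at d=55/4, Q=-313/8; branch lengths BKTUX→9/16, CE→211/16; new cluster BCEKTUX
  updated: d(BCEKTUX,I)=93/16
step 7: merge (BCEKTUX,I) at d=93/16; branch lengths BCEKTUX→93/32, I→93/32; new cluster BCEIKTUX
final tree: ((((B:27/4,K:-7/4):165/16,((T:-1/8,U:33/8):59/12,X:-5/12):95/16):9/16,(C:6,E:-2):211/16):93/32,I:93/32)
total length: 853/16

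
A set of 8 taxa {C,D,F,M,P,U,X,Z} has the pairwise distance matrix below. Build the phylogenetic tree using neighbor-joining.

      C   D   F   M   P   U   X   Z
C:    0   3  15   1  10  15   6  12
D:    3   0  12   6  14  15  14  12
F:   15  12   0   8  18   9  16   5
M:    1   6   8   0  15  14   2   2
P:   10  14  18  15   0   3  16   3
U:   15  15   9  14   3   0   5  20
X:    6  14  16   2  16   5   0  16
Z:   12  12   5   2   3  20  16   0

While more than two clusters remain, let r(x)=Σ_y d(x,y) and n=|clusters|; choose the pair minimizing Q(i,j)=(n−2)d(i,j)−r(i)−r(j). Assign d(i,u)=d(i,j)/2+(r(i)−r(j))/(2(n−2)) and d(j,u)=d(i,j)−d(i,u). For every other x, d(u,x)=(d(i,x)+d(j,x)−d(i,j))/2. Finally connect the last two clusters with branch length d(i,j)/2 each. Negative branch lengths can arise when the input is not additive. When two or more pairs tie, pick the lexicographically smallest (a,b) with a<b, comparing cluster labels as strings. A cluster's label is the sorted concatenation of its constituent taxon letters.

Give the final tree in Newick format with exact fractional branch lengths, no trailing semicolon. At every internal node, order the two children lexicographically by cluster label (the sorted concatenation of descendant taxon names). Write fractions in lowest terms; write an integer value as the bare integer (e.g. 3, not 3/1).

((((C:-3/16,D:51/16):43/16,((F:18/5,Z:7/5):71/24,(P:4/3,U:5/3):133/24):43/16):25/16,M:-3/2):7/4,X:7/4)

iteration 1: select P,U (d=3, Q=-142); attach at lengths (4/3, 5/3); label the merged cluster PU
  updated: d(C,PU)=11, d(D,PU)=13, d(F,PU)=12, d(M,PU)=13, d(PU,X)=9, d(PU,Z)=10
iteration 2: select F,Z (d=5, Q=-100); attach at lengths (18/5, 7/5); label the merged cluster FZ
  updated: d(C,FZ)=11, d(D,FZ)=19/2, d(FZ,M)=5/2, d(FZ,PU)=17/2, d(FZ,X)=27/2
iteration 3: select C,D (d=3, Q=-131/2); attach at lengths (-3/16, 51/16); label the merged cluster CD
  updated: d(CD,FZ)=35/4, d(CD,M)=2, d(CD,PU)=21/2, d(CD,X)=17/2
iteration 4: select FZ,PU (d=17/2, Q=-195/4); attach at lengths (71/24, 133/24); label the merged cluster FPUZ
  updated: d(CD,FPUZ)=43/8, d(FPUZ,M)=7/2, d(FPUZ,X)=7
iteration 5: select CD,FPUZ (d=43/8, Q=-21); attach at lengths (43/16, 43/16); label the merged cluster CDFPUZ
  updated: d(CDFPUZ,M)=1/16, d(CDFPUZ,X)=81/16
iteration 6: select CDFPUZ,M (d=1/16, Q=-57/8); attach at lengths (25/16, -3/2); label the merged cluster CDFMPUZ
  updated: d(CDFMPUZ,X)=7/2
iteration 7: select CDFMPUZ,X (d=7/2); attach at lengths (7/4, 7/4); label the merged cluster CDFMPUXZ
final tree: ((((C:-3/16,D:51/16):43/16,((F:18/5,Z:7/5):71/24,(P:4/3,U:5/3):133/24):43/16):25/16,M:-3/2):7/4,X:7/4)
total length: 455/16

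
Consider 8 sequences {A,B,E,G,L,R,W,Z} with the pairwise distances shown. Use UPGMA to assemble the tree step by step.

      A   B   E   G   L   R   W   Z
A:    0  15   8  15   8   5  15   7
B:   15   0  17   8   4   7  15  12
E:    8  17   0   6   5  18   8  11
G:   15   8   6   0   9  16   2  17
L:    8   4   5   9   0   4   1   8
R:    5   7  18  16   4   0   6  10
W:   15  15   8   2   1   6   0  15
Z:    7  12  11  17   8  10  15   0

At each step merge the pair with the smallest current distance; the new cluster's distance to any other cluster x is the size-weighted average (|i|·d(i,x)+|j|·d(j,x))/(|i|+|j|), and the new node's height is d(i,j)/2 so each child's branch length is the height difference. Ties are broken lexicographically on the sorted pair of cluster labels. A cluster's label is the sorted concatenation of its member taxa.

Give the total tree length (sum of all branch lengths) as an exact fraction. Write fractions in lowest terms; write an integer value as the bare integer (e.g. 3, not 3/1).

91/3

iteration 1: select L,W (d=1); attach at lengths (1/2, 1/2); label the merged cluster LW
  updated: d(A,LW)=23/2, d(B,LW)=19/2, d(E,LW)=13/2, d(G,LW)=11/2, d(LW,R)=5, d(LW,Z)=23/2
iteration 2: select A,R (d=5); attach at lengths (5/2, 5/2); label the merged cluster AR
  updated: d(AR,B)=11, d(AR,E)=13, d(AR,G)=31/2, d(AR,LW)=33/4, d(AR,Z)=17/2
iteration 3: select G,LW (d=11/2); attach at lengths (11/4, 9/4); label the merged cluster GLW
  updated: d(AR,GLW)=32/3, d(B,GLW)=9, d(E,GLW)=19/3, d(GLW,Z)=40/3
iteration 4: select E,GLW (d=19/3); attach at lengths (19/6, 5/12); label the merged cluster EGLW
  updated: d(AR,EGLW)=45/4, d(B,EGLW)=11, d(EGLW,Z)=51/4
iteration 5: select AR,Z (d=17/2); attach at lengths (7/4, 17/4); label the merged cluster ARZ
  updated: d(ARZ,B)=34/3, d(ARZ,EGLW)=47/4
iteration 6: select B,EGLW (d=11); attach at lengths (11/2, 7/3); label the merged cluster BEGLW
  updated: d(ARZ,BEGLW)=35/3
iteration 7: select ARZ,BEGLW (d=35/3); attach at lengths (19/12, 1/3); label the merged cluster ABEGLRWZ
final tree: (((A:5/2,R:5/2):7/4,Z:17/4):19/12,(B:11/2,(E:19/6,(G:11/4,(L:1/2,W:1/2):9/4):5/12):7/3):1/3)
total length: 91/3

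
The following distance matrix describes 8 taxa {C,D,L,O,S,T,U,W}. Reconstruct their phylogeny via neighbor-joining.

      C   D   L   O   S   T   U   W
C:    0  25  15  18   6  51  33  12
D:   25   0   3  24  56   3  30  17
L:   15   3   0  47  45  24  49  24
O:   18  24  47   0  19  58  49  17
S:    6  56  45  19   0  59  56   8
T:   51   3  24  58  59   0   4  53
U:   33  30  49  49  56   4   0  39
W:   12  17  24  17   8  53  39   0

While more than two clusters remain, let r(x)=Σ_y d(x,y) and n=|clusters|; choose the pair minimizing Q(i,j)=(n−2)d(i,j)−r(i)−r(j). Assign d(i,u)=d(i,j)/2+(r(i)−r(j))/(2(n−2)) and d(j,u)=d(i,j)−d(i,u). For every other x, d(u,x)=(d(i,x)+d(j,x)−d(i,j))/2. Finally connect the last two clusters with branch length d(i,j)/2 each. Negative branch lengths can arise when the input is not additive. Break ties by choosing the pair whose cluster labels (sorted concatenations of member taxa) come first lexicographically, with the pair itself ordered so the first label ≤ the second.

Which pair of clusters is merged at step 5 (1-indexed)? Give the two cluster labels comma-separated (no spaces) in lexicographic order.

CDLTU,O

step 1: merge (T,U) at d=4, Q=-488; branch lengths T→4/3, U→8/3; new cluster TU
  updated: d(C,TU)=40, d(D,TU)=29/2, d(L,TU)=69/2, d(O,TU)=103/2, d(S,TU)=111/2, d(TU,W)=44
step 2: merge (D,TU) at d=29/2, Q=-307; branch lengths D→-14/5, TU→173/10; new cluster DTU
  updated: d(C,DTU)=101/4, d(DTU,L)=23/2, d(DTU,O)=61/2, d(DTU,S)=97/2, d(DTU,W)=93/4
step 3: merge (DTU,L) at d=23/2, Q=-471/2; branch lengths DTU→85/16, L→99/16; new cluster DLTU
  updated: d(C,DLTU)=115/8, d(DLTU,O)=33, d(DLTU,S)=41, d(DLTU,W)=143/8
step 4: merge (C,DLTU) at d=115/8, Q=-227/2; branch lengths C→-17/8, DLTU→33/2; new cluster CDLTU
  updated: d(CDLTU,O)=293/16, d(CDLTU,S)=261/16, d(CDLTU,W)=31/4
step 5: merge (CDLTU,O) at d=293/16, Q=-961/16; branch lengths CDLTU→395/64, O→777/64; new cluster CDLOTU
  updated: d(CDLOTU,S)=17/2, d(CDLOTU,W)=103/32
step 6: merge (CDLOTU,S) at d=17/2, Q=-631/32; branch lengths CDLOTU→119/64, S→425/64; new cluster CDLOSTU
  updated: d(CDLOSTU,W)=87/64
step 7: merge (CDLOSTU,W) at d=87/64; branch lengths CDLOSTU→87/128, W→87/128; new cluster CDLOSTUW
final tree: ((((C:-17/8,((D:-14/5,(T:4/3,U:8/3):173/10):85/16,L:99/16):33/2):395/64,O:777/64):119/64,S:425/64):87/128,W:87/128)
total length: 4643/64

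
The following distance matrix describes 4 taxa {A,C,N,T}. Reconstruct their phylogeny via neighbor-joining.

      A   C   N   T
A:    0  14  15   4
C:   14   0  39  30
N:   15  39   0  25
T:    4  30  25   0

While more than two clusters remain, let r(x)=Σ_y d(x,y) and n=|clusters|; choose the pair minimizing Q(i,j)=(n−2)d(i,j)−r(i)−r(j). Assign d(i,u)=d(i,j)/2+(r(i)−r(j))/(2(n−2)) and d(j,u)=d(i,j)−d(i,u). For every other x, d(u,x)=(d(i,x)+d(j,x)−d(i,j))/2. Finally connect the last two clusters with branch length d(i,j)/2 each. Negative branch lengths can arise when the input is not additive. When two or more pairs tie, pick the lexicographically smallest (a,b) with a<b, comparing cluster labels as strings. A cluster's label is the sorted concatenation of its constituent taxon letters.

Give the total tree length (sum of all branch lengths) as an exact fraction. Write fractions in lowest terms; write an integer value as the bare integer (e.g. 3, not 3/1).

83/2

1. join A+C (d=14, Q=-88) ⇒ AC; edges |A|=-11/2, |C|=39/2
  updated: d(AC,N)=20, d(AC,T)=10
2. join AC+N (d=20, Q=-55) ⇒ ACN; edges |AC|=5/2, |N|=35/2
  updated: d(ACN,T)=15/2
3. join ACN+T (d=15/2) ⇒ ACNT; edges |ACN|=15/4, |T|=15/4
final tree: (((A:-11/2,C:39/2):5/2,N:35/2):15/4,T:15/4)
total length: 83/2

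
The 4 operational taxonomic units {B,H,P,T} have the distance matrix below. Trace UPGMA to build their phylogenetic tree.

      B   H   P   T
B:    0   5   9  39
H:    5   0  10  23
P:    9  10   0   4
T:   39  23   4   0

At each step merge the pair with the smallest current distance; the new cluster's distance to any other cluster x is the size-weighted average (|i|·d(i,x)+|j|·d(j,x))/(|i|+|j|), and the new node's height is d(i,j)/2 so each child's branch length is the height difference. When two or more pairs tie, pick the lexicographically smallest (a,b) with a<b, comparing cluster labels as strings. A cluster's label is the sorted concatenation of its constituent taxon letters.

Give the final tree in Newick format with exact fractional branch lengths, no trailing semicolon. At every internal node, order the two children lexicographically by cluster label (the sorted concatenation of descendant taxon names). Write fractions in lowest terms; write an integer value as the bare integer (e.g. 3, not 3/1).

((B:5/2,H:5/2):61/8,(P:2,T:2):65/8)

step 1: merge (P,T) at d=4; branch lengths P→2, T→2; new cluster PT
  updated: d(B,PT)=24, d(H,PT)=33/2
step 2: merge (B,H) at d=5; branch lengths B→5/2, H→5/2; new cluster BH
  updated: d(BH,PT)=81/4
step 3: merge (BH,PT) at d=81/4; branch lengths BH→61/8, PT→65/8; new cluster BHPT
final tree: ((B:5/2,H:5/2):61/8,(P:2,T:2):65/8)
total length: 99/4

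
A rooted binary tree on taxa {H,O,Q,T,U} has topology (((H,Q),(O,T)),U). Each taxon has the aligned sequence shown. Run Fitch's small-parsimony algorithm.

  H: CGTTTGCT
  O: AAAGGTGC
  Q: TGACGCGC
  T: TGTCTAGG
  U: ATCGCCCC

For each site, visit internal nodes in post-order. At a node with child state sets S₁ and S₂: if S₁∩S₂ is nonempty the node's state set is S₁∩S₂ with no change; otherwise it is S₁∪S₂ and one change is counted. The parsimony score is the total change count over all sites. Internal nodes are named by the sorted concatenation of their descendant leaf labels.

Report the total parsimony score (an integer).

21

site 0, node HQ: H={C} ∪ Q={T} → {C,T} (+1)
site 0, node OT: O={A} ∪ T={T} → {A,T} (+1)
site 0, node HOQT: HQ={C,T} ∩ OT={A,T} → {T} (+0)
site 0, node HOQTU: HOQT={T} ∪ U={A} → {A,T} (+1)
site 1, node HQ: H={G} ∩ Q={G} → {G} (+0)
site 1, node OT: O={A} ∪ T={G} → {A,G} (+1)
site 1, node HOQT: HQ={G} ∩ OT={A,G} → {G} (+0)
site 1, node HOQTU: HOQT={G} ∪ U={T} → {G,T} (+1)
site 2, node HQ: H={T} ∪ Q={A} → {A,T} (+1)
site 2, node OT: O={A} ∪ T={T} → {A,T} (+1)
site 2, node HOQT: HQ={A,T} ∩ OT={A,T} → {A,T} (+0)
site 2, node HOQTU: HOQT={A,T} ∪ U={C} → {A,C,T} (+1)
site 3, node HQ: H={T} ∪ Q={C} → {C,T} (+1)
site 3, node OT: O={G} ∪ T={C} → {C,G} (+1)
site 3, node HOQT: HQ={C,T} ∩ OT={C,G} → {C} (+0)
site 3, node HOQTU: HOQT={C} ∪ U={G} → {C,G} (+1)
site 4, node HQ: H={T} ∪ Q={G} → {G,T} (+1)
site 4, node OT: O={G} ∪ T={T} → {G,T} (+1)
site 4, node HOQT: HQ={G,T} ∩ OT={G,T} → {G,T} (+0)
site 4, node HOQTU: HOQT={G,T} ∪ U={C} → {C,G,T} (+1)
site 5, node HQ: H={G} ∪ Q={C} → {C,G} (+1)
site 5, node OT: O={T} ∪ T={A} → {A,T} (+1)
site 5, node HOQT: HQ={C,G} ∪ OT={A,T} → {A,C,G,T} (+1)
site 5, node HOQTU: HOQT={A,C,G,T} ∩ U={C} → {C} (+0)
site 6, node HQ: H={C} ∪ Q={G} → {C,G} (+1)
site 6, node OT: O={G} ∩ T={G} → {G} (+0)
site 6, node HOQT: HQ={C,G} ∩ OT={G} → {G} (+0)
site 6, node HOQTU: HOQT={G} ∪ U={C} → {C,G} (+1)
site 7, node HQ: H={T} ∪ Q={C} → {C,T} (+1)
site 7, node OT: O={C} ∪ T={G} → {C,G} (+1)
site 7, node HOQT: HQ={C,T} ∩ OT={C,G} → {C} (+0)
site 7, node HOQTU: HOQT={C} ∩ U={C} → {C} (+0)
per-site changes: [3, 2, 3, 3, 3, 3, 2, 2]; total = 21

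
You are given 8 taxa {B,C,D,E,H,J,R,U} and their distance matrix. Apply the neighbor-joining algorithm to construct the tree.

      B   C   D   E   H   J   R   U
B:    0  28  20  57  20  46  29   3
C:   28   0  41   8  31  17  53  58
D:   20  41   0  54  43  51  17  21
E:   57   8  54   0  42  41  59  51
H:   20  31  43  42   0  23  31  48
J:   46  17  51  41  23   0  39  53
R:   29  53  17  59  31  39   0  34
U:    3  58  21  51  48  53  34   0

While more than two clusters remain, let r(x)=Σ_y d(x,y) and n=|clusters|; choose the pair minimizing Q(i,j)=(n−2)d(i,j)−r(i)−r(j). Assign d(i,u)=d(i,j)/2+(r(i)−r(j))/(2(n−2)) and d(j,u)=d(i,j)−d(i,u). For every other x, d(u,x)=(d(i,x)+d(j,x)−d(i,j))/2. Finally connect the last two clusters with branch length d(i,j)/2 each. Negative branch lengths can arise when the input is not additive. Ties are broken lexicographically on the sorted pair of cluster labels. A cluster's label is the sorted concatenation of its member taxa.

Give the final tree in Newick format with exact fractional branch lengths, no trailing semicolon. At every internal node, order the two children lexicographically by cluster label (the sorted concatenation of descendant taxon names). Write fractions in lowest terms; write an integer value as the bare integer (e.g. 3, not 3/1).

((((B:-21/8,U:45/8):349/32,(((C:-7/3,E:31/3):13,J:12):223/32,H:265/32):455/32):163/32,D:239/32):305/64,R:305/64)

iteration 1: select C,E (d=8, Q=-500); attach at lengths (-7/3, 31/3); label the merged cluster CE
  updated: d(B,CE)=77/2, d(CE,D)=87/2, d(CE,H)=65/2, d(CE,J)=25, d(CE,R)=52, d(CE,U)=101/2
iteration 2: select CE,J (d=25, Q=-354); attach at lengths (13, 12); label the merged cluster CEJ
  updated: d(B,CEJ)=119/4, d(CEJ,D)=139/4, d(CEJ,H)=61/4, d(CEJ,R)=33, d(CEJ,U)=157/4
iteration 3: select CEJ,H (d=61/4, Q=-993/4); attach at lengths (223/32, 265/32); label the merged cluster CEHJ
  updated: d(B,CEHJ)=69/4, d(CEHJ,D)=125/4, d(CEHJ,R)=195/8, d(CEHJ,U)=36
iteration 4: select B,U (d=3, Q=-617/4); attach at lengths (-21/8, 45/8); label the merged cluster BU
  updated: d(BU,CEHJ)=201/8, d(BU,D)=19, d(BU,R)=30
iteration 5: select BU,CEHJ (d=201/8, Q=-837/8); attach at lengths (349/32, 455/32); label the merged cluster BCEHJU
  updated: d(BCEHJU,D)=201/16, d(BCEHJU,R)=117/8
iteration 6: select BCEHJU,D (d=201/16, Q=-707/16); attach at lengths (163/32, 239/32); label the merged cluster BCDEHJU
  updated: d(BCDEHJU,R)=305/32
iteration 7: select BCDEHJU,R (d=305/32); attach at lengths (305/64, 305/64); label the merged cluster BCDEHJRU
final tree: ((((B:-21/8,U:45/8):349/32,(((C:-7/3,E:31/3):13,J:12):223/32,H:265/32):455/32):163/32,D:239/32):305/64,R:305/64)
total length: 3151/32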